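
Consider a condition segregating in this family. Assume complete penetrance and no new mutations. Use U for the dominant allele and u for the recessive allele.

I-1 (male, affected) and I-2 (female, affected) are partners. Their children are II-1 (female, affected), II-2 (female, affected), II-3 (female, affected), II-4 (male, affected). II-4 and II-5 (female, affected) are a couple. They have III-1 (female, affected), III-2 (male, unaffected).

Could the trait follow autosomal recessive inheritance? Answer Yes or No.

No

Under autosomal recessive, III-2 (unaffected, male) cannot arise from II-4 (affected) × II-5 (affected).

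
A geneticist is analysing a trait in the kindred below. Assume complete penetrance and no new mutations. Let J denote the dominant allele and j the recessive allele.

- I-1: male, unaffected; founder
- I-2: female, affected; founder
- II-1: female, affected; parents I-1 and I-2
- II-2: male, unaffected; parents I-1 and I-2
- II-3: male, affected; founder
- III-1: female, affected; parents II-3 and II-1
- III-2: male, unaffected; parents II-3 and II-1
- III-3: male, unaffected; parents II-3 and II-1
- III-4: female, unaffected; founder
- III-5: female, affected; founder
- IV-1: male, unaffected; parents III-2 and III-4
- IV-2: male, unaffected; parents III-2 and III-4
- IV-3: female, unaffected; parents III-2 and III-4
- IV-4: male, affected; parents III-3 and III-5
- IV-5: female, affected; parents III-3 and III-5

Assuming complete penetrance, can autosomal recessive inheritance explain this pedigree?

Under autosomal recessive, III-2 (unaffected, male) cannot arise from II-3 (affected) × II-1 (affected).

No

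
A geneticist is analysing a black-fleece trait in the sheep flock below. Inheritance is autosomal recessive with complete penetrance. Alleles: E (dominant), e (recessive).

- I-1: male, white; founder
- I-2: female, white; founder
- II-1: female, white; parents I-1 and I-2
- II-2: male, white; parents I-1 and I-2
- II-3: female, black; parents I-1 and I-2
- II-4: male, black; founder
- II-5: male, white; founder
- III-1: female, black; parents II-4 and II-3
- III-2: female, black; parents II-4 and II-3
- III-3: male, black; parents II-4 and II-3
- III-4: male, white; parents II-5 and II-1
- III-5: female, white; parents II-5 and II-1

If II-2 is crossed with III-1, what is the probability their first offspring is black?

1/3

I-1 is white so carries E and passed e to II-3 (ee), so I-1 is Ee.
I-2 is white so carries E and passed e to II-3 (ee), so I-2 is Ee.
II-2 is a white offspring of I-1 (Ee) × I-2 (Ee), whose cross gives 1/4 EE : 1/2 Ee : 1/4 ee; conditioning on being white, II-2 is EE with probability 1/3, Ee with probability 2/3.
III-1 is black, so III-1 is ee.
Summing over parental genotype combinations, P(offspring is black) = 2/3·1/2 = 1/3.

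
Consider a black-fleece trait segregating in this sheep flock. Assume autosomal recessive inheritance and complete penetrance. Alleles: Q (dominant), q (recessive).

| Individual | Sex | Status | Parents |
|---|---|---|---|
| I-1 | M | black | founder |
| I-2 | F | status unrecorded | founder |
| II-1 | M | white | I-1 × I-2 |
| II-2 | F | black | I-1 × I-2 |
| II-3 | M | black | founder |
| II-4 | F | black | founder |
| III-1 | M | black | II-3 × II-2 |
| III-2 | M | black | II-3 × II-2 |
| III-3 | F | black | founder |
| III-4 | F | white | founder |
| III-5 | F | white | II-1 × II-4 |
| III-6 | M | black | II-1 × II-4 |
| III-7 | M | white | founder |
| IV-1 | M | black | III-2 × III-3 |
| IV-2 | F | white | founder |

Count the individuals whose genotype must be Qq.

3

Obligate heterozygotes: I-2 passed Q to II-1 (Qq, whose q came from I-1) and passed q to II-2 (qq), so I-2 is Qq; II-1 is white so carries Q and received q from I-1 (qq), so II-1 is Qq; III-5 is white so carries Q and received q from II-4 (qq), so III-5 is Qq.
Every other individual is either homozygous by phenotype or has at least one consistent homozygous assignment, so the count is 3.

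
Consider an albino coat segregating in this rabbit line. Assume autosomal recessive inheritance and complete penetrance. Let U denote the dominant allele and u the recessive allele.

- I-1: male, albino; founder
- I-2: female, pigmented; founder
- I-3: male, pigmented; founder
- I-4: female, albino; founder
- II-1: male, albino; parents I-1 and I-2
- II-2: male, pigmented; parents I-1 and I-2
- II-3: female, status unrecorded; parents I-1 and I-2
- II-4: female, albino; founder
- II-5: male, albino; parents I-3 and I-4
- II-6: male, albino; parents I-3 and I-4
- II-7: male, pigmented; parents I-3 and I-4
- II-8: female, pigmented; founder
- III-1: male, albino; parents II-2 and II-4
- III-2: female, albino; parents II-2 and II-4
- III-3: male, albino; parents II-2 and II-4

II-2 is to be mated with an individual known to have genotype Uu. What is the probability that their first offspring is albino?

II-2 is pigmented so carries U and received u from I-1 (uu), so II-2 is Uu.
The cross gives 1/4 UU : 1/2 Uu : 1/4 uu, so P(offspring is albino) = 1/4.

1/4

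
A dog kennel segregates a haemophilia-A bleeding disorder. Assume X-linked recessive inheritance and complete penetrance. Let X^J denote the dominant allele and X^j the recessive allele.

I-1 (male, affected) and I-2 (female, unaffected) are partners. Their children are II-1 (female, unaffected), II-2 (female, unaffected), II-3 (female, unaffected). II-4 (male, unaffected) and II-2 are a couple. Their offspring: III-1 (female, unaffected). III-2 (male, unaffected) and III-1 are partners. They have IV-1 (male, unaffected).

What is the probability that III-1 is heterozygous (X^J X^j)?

II-4 is unaffected, so II-4 is X^J Y.
II-2 is unaffected so carries J and received j from I-1 (X^j Y), so II-2 is X^J X^j.
Their cross gives offspring ratios 1/2 X^J X^J : 1/2 X^J X^j. Conditioning on III-1 being unaffected, P(X^J X^j) = 1/2 / 1 = 1/2 before taking III-1's own offspring into account.
III-2 is unaffected, so III-2 is X^J Y.
Now use III-1's offspring. Probability of each recorded status — unaffected son IV-1: 1/2 if III-1 is X^J X^j, 1 if X^J X^J.
Bayes: P(X^J X^j) = 1/2·1/2 / (1/2·1/2 + 1/2·1) = 1/3.

1/3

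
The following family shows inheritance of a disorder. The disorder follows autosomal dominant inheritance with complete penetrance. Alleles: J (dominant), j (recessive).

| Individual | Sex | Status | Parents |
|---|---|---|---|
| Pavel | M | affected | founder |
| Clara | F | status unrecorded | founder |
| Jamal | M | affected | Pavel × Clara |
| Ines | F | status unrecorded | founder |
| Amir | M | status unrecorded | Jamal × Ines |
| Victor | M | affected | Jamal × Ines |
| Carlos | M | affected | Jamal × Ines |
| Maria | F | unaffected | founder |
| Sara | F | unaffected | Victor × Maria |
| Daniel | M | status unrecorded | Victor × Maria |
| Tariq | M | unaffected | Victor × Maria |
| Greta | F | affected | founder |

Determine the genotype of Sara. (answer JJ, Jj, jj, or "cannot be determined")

Sara is unaffected, so Sara is jj.

jj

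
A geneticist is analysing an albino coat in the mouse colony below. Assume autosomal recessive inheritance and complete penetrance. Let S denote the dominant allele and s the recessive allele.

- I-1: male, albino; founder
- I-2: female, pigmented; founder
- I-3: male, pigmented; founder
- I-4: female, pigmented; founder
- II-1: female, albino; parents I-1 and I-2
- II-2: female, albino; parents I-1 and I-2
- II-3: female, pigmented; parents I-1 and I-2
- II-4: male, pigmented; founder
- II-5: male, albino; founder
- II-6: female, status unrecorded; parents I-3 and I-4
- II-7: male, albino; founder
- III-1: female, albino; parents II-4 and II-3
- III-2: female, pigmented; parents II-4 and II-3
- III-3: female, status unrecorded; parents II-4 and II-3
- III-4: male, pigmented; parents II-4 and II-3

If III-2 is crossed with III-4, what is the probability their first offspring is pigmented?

II-4 is pigmented so carries S and passed s to III-1 (ss), so II-4 is Ss.
II-3 is pigmented so carries S and received s from I-1 (ss), so II-3 is Ss.
III-2 is a pigmented offspring of II-4 (Ss) × II-3 (Ss), whose cross gives 1/4 SS : 1/2 Ss : 1/4 ss; conditioning on being pigmented, III-2 is SS with probability 1/3, Ss with probability 2/3.
III-4 is a pigmented offspring of II-4 (Ss) × II-3 (Ss), whose cross gives 1/4 SS : 1/2 Ss : 1/4 ss; conditioning on being pigmented, III-4 is SS with probability 1/3, Ss with probability 2/3.
Summing over parental genotype combinations, P(offspring is pigmented) = 1/9·1 + 2/9·1 + 2/9·1 + 4/9·3/4 = 8/9.

8/9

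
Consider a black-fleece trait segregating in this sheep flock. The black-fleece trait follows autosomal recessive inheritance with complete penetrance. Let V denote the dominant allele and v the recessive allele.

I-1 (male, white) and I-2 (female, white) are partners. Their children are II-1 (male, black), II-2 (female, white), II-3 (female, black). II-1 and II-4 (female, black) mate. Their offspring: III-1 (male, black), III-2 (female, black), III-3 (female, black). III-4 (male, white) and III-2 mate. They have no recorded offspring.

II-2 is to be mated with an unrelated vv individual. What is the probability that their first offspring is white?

2/3

I-1 is white so carries V and passed v to II-1 (vv), so I-1 is Vv.
I-2 is white so carries V and passed v to II-1 (vv), so I-2 is Vv.
II-2 is a white offspring of I-1 (Vv) × I-2 (Vv), whose cross gives 1/4 VV : 1/2 Vv : 1/4 vv; conditioning on being white, II-2 is VV with probability 1/3, Vv with probability 2/3.
Summing over parental genotype combinations, P(offspring is white) = 1/3·1 + 2/3·1/2 = 2/3.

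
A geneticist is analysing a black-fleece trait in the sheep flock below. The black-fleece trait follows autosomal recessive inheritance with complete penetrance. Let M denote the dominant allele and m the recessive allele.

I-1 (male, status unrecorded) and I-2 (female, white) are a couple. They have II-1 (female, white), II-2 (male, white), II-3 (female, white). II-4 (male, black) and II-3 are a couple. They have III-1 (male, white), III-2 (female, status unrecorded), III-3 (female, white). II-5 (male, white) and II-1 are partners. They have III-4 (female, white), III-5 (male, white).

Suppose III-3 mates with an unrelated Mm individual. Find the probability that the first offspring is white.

III-3 is white so carries M and received m from II-4 (mm), so III-3 is Mm.
The cross gives 1/4 MM : 1/2 Mm : 1/4 mm, so P(offspring is white) = 3/4.

3/4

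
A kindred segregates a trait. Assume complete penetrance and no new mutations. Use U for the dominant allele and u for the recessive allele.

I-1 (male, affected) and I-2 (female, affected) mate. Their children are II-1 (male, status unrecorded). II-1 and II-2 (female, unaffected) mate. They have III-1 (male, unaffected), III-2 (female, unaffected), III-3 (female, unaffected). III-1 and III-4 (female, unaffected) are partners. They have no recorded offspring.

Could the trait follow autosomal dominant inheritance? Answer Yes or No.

A consistent assignment under autosomal dominant exists: I-1 UU, I-2 Uu, II-1 Uu, II-2 uu, III-1 uu, III-2 uu, III-3 uu, III-4 uu.
In this assignment every recorded phenotype matches its genotype and every non-founder's genotype is obtainable from its parents' genotypes, so the pedigree is consistent.

Yes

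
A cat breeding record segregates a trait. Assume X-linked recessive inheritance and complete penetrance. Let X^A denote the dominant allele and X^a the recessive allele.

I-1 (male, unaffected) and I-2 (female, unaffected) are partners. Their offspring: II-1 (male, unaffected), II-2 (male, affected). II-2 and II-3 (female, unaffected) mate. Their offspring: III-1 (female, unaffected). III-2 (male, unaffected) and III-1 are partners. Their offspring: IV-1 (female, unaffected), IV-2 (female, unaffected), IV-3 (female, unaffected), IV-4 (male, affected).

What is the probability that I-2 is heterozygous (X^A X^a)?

1

I-2 is unaffected so carries A and passed a to II-2 (X^a Y), so I-2 is X^A X^a, giving P(X^A X^a) = 1.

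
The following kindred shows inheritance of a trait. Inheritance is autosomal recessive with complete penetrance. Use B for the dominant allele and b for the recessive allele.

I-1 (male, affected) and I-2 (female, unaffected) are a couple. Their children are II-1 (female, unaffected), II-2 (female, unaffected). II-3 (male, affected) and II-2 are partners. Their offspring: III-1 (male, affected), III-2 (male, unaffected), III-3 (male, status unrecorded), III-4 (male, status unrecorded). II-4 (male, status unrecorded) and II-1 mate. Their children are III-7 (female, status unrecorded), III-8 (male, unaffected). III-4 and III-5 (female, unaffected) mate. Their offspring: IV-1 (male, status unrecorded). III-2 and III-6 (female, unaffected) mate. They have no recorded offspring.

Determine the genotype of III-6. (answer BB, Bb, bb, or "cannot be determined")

cannot be determined

III-6's phenotype allows BB or Bb, and no parent or child forces a single allele at both positions; consistent genotype assignments exist with III-6 as BB or Bb.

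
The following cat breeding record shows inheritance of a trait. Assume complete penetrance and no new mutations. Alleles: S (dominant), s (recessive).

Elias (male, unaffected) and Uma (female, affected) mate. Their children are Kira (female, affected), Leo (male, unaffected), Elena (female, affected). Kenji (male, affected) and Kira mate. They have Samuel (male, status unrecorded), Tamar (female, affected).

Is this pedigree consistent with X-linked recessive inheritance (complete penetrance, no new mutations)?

Under X-linked recessive, Kira (affected, female) cannot arise from Elias (unaffected) × Uma (affected).

No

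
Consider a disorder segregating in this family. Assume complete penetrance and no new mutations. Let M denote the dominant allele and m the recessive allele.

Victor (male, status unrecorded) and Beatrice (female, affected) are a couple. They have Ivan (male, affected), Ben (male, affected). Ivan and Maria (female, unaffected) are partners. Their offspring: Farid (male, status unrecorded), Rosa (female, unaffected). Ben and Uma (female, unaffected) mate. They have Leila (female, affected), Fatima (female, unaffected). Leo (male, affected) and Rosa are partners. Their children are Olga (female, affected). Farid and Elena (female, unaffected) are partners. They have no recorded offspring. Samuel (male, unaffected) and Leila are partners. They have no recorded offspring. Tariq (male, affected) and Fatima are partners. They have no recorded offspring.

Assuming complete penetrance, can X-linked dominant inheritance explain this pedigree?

No

Under X-linked dominant, Rosa (unaffected, female) cannot arise from Ivan (affected) × Maria (unaffected).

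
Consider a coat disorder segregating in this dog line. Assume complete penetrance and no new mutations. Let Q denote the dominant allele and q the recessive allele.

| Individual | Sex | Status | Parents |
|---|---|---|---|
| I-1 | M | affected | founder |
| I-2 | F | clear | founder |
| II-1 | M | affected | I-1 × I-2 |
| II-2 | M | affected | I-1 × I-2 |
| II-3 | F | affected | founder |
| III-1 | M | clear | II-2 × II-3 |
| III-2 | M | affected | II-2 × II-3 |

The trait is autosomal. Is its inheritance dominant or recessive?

dominant

II-2 and II-3 are both affected yet have a clear child III-1. Under a recessive model two affected parents are homozygous and every child would be affected, so the trait cannot be recessive.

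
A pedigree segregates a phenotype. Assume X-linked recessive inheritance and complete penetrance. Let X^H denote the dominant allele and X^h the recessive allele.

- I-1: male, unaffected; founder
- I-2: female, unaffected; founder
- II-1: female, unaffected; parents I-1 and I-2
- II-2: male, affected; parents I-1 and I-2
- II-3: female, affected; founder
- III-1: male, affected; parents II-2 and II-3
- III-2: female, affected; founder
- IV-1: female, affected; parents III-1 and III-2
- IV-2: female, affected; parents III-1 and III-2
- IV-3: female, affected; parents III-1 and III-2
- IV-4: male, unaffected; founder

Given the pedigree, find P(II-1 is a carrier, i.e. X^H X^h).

1/2

I-1 is unaffected, so I-1 is X^H Y.
I-2 is unaffected so carries H and passed h to II-2 (X^h Y), so I-2 is X^H X^h.
Their cross gives offspring ratios 1/2 X^H X^H : 1/2 X^H X^h. Conditioning on II-1 being unaffected, P(X^H X^h) = 1/2 / 1 = 1/2.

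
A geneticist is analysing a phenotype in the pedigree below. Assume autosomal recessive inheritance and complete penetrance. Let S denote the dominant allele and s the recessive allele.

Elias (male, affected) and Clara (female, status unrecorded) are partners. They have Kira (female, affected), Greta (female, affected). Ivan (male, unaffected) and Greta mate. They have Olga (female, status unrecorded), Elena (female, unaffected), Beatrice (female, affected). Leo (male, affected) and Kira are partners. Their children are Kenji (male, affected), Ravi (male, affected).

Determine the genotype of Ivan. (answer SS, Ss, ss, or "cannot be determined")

Ss

From phenotype alone, Ivan is SS or Ss.
Ivan is unaffected so carries S and passed s to Beatrice (ss), so Ivan is Ss.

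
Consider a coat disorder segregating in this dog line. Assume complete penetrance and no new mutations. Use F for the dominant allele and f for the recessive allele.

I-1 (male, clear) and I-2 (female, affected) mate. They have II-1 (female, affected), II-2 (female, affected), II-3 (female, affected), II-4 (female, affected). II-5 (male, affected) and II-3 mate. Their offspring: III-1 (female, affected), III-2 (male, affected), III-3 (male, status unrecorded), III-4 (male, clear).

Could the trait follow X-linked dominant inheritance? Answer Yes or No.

Yes

A consistent assignment under X-linked dominant exists: I-1 X^f Y, I-2 X^F X^F, II-1 X^F X^f, II-2 X^F X^f, II-3 X^F X^f, II-4 X^F X^f, II-5 X^F Y, III-1 X^F X^F, III-2 X^F Y, III-3 X^F Y, III-4 X^f Y.
In this assignment every recorded phenotype matches its genotype and every non-founder's genotype is obtainable from its parents' genotypes, so the pedigree is consistent.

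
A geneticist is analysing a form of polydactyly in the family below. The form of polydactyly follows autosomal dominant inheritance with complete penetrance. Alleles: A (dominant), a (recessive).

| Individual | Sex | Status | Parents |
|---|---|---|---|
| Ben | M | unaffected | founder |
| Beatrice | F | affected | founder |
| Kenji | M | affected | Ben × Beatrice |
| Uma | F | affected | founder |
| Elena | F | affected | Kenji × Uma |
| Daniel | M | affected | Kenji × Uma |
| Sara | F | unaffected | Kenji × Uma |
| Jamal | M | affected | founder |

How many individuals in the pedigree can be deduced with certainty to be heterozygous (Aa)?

2

Obligate heterozygotes: Kenji is affected so carries A and received a from Ben (aa), so Kenji is Aa; Uma is affected so carries A and passed a to Sara (aa), so Uma is Aa.
Every other individual is either homozygous by phenotype or has at least one consistent homozygous assignment, so the count is 2.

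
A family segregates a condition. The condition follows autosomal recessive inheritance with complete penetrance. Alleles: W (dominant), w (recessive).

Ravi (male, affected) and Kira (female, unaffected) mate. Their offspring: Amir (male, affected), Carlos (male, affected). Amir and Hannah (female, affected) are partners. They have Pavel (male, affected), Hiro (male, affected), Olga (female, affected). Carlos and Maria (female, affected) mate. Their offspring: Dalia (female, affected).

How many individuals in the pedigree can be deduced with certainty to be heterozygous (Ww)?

Obligate heterozygotes: Kira is unaffected so carries W and passed w to Amir (ww), so Kira is Ww.
Every other individual is either homozygous by phenotype or has at least one consistent homozygous assignment, so the count is 1.

1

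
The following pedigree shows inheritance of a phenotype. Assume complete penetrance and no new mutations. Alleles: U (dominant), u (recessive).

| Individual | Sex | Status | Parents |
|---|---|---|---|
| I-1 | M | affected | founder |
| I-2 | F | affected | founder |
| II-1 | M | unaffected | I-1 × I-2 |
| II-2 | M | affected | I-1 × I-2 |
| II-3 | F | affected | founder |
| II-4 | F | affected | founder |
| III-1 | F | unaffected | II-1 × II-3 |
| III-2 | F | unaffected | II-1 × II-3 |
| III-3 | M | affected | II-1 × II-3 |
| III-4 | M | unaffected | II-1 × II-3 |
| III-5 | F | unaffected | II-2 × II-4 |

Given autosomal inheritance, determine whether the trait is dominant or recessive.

dominant

I-1 and I-2 are both affected yet have an unaffected child II-1. Under a recessive model two affected parents are homozygous and every child would be affected, so the trait cannot be recessive.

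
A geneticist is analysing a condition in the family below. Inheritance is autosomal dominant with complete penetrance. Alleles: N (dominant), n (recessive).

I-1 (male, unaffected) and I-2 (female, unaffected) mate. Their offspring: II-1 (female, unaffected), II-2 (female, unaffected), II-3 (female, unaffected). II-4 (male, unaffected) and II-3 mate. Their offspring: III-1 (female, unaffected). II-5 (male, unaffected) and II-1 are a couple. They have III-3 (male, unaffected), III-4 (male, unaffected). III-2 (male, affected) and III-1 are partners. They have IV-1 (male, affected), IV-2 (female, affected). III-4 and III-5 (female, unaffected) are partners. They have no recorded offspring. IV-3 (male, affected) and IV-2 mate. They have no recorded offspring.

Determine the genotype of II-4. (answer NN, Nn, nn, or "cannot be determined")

nn

II-4 is unaffected, so II-4 is nn.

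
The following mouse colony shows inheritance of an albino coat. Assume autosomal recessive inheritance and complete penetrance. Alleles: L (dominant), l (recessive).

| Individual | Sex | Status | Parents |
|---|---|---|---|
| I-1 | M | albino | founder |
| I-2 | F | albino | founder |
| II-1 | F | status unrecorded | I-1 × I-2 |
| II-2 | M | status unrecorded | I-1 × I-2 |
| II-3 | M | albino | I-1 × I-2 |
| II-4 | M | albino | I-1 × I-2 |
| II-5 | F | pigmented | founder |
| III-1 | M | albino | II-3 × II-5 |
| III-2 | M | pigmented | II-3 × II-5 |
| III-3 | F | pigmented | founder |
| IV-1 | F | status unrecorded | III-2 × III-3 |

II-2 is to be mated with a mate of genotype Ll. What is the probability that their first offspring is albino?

II-2 received l from I-1 (ll) and received l from I-2 (ll), so II-2 is ll.
The cross gives 1/2 Ll : 1/2 ll, so P(offspring is albino) = 1/2.

1/2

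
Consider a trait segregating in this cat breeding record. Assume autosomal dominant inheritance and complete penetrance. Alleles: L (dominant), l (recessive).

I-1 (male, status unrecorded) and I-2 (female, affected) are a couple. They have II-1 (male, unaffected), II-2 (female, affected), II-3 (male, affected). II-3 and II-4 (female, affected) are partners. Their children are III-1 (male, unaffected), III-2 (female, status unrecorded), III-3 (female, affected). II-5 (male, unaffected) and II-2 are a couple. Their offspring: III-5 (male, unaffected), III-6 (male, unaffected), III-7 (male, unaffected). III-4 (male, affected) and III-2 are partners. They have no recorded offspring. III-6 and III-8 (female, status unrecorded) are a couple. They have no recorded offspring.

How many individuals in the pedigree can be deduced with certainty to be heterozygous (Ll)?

4

Obligate heterozygotes: I-2 is affected so carries L and passed l to II-1 (ll), so I-2 is Ll; II-2 is affected so carries L and passed l to III-5 (ll), so II-2 is Ll; II-3 is affected so carries L and passed l to III-1 (ll), so II-3 is Ll; II-4 is affected so carries L and passed l to III-1 (ll), so II-4 is Ll.
Every other individual is either homozygous by phenotype or has at least one consistent homozygous assignment, so the count is 4.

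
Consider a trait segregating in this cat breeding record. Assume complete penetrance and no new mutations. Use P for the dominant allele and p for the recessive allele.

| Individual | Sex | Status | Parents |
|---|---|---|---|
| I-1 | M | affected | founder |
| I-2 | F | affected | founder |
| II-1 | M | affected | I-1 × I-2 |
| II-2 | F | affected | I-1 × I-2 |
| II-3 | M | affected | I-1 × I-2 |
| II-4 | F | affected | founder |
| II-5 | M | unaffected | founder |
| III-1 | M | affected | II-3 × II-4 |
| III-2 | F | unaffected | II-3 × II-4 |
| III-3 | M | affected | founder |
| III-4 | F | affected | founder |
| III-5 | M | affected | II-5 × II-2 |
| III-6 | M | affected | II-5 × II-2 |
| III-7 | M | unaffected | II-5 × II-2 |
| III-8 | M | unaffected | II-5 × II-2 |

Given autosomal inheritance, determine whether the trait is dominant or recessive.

dominant

II-3 and II-4 are both affected yet have an unaffected child III-2. Under a recessive model two affected parents are homozygous and every child would be affected, so the trait cannot be recessive.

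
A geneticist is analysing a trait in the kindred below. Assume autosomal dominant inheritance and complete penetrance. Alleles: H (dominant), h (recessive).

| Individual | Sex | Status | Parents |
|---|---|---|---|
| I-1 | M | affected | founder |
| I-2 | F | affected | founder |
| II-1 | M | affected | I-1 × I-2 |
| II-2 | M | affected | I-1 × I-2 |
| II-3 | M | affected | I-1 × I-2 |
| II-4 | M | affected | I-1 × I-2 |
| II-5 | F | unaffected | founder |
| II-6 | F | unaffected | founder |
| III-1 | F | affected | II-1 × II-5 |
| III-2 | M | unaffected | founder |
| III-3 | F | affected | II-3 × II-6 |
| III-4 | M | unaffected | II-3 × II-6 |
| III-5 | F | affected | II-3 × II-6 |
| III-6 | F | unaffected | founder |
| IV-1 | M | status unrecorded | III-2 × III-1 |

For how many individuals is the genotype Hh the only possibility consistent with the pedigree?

Obligate heterozygotes: II-3 is affected so carries H and passed h to III-4 (hh), so II-3 is Hh; III-1 is affected so carries H and received h from II-5 (hh), so III-1 is Hh; III-3 is affected so carries H and received h from II-6 (hh), so III-3 is Hh; III-5 is affected so carries H and received h from II-6 (hh), so III-5 is Hh.
Every other individual is either homozygous by phenotype or has at least one consistent homozygous assignment, so the count is 4.

4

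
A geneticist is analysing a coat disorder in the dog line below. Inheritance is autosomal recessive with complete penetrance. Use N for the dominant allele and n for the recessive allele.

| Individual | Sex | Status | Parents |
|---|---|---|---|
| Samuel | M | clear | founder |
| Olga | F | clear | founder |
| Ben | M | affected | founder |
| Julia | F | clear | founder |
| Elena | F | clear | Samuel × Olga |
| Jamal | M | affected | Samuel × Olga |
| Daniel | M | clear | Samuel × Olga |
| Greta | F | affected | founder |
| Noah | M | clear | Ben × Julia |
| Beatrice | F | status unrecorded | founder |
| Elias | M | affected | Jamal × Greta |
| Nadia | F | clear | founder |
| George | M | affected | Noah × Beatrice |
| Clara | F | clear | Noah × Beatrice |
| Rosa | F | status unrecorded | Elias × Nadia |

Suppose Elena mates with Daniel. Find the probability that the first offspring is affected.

1/9

Samuel is clear so carries N and passed n to Jamal (nn), so Samuel is Nn.
Olga is clear so carries N and passed n to Jamal (nn), so Olga is Nn.
Elena is a clear offspring of Samuel (Nn) × Olga (Nn), whose cross gives 1/4 NN : 1/2 Nn : 1/4 nn; conditioning on being clear, Elena is NN with probability 1/3, Nn with probability 2/3.
Daniel is a clear offspring of Samuel (Nn) × Olga (Nn), whose cross gives 1/4 NN : 1/2 Nn : 1/4 nn; conditioning on being clear, Daniel is NN with probability 1/3, Nn with probability 2/3.
Summing over parental genotype combinations, P(offspring is affected) = 4/9·1/4 = 1/9.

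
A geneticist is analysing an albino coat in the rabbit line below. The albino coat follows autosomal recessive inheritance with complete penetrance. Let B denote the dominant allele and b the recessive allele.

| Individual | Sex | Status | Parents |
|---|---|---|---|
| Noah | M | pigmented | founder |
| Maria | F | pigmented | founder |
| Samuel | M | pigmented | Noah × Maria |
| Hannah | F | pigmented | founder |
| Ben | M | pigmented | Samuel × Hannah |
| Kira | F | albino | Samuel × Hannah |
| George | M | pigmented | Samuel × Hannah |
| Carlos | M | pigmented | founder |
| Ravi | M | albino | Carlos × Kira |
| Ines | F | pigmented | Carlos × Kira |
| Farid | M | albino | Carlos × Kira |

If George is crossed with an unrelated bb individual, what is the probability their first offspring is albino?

Samuel is pigmented so carries B and passed b to Kira (bb), so Samuel is Bb.
Hannah is pigmented so carries B and passed b to Kira (bb), so Hannah is Bb.
George is a pigmented offspring of Samuel (Bb) × Hannah (Bb), whose cross gives 1/4 BB : 1/2 Bb : 1/4 bb; conditioning on being pigmented, George is BB with probability 1/3, Bb with probability 2/3.
Summing over parental genotype combinations, P(offspring is albino) = 2/3·1/2 = 1/3.

1/3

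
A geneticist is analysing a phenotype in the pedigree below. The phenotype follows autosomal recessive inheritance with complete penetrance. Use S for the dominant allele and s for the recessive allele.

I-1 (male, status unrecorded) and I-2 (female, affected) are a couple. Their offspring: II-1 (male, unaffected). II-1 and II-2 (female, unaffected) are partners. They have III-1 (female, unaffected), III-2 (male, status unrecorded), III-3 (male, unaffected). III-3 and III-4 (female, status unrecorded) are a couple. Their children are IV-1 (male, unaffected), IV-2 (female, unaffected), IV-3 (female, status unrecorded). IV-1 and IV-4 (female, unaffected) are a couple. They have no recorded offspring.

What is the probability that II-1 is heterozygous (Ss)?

II-1 is unaffected so carries S and received s from I-2 (ss), so II-1 is Ss, giving P(Ss) = 1.

1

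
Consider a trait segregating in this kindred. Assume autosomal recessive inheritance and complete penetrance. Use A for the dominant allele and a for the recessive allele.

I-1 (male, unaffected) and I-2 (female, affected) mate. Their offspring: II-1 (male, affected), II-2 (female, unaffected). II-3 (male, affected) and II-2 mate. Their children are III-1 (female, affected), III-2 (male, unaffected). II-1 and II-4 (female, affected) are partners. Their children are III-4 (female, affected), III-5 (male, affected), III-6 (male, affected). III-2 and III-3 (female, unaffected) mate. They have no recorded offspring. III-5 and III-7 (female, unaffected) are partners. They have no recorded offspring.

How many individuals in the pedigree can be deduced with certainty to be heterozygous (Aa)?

3

Obligate heterozygotes: I-1 is unaffected so carries A and passed a to II-1 (aa), so I-1 is Aa; II-2 is unaffected so carries A and received a from I-2 (aa), so II-2 is Aa; III-2 is unaffected so carries A and received a from II-3 (aa), so III-2 is Aa.
Every other individual is either homozygous by phenotype or has at least one consistent homozygous assignment, so the count is 3.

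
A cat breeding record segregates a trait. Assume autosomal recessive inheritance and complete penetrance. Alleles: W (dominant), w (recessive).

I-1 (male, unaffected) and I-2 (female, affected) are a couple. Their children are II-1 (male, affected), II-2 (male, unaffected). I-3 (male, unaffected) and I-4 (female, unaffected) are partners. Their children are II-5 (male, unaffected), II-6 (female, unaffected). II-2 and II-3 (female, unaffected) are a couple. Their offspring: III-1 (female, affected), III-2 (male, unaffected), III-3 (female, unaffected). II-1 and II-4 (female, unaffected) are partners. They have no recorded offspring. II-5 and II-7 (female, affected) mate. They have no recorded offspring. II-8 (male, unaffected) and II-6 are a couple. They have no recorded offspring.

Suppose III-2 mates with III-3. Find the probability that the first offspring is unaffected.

8/9

II-2 is unaffected so carries W and received w from I-2 (ww), so II-2 is Ww.
II-3 is unaffected so carries W and passed w to III-1 (ww), so II-3 is Ww.
III-2 is an unaffected offspring of II-2 (Ww) × II-3 (Ww), whose cross gives 1/4 WW : 1/2 Ww : 1/4 ww; conditioning on being unaffected, III-2 is WW with probability 1/3, Ww with probability 2/3.
III-3 is an unaffected offspring of II-2 (Ww) × II-3 (Ww), whose cross gives 1/4 WW : 1/2 Ww : 1/4 ww; conditioning on being unaffected, III-3 is WW with probability 1/3, Ww with probability 2/3.
Summing over parental genotype combinations, P(offspring is unaffected) = 1/9·1 + 2/9·1 + 2/9·1 + 4/9·3/4 = 8/9.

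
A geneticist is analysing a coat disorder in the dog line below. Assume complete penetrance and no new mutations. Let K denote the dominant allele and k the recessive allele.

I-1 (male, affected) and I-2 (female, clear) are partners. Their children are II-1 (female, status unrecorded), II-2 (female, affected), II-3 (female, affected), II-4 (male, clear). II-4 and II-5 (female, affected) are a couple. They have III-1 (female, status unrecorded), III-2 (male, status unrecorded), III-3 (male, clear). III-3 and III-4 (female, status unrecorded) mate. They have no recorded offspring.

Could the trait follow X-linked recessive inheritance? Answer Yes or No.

Under X-linked recessive, III-3 (clear, male) cannot arise from II-4 (clear) × II-5 (affected).

No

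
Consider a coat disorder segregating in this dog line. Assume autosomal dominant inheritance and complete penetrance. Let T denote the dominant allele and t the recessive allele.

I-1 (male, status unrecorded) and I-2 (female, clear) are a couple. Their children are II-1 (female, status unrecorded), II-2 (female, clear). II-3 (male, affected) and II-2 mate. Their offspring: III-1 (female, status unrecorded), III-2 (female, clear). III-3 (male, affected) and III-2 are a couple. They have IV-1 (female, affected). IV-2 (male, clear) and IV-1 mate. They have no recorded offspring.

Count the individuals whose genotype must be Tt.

Obligate heterozygotes: II-3 is affected so carries T and passed t to III-2 (tt), so II-3 is Tt; IV-1 is affected so carries T and received t from III-2 (tt), so IV-1 is Tt.
Every other individual is either homozygous by phenotype or has at least one consistent homozygous assignment, so the count is 2.

2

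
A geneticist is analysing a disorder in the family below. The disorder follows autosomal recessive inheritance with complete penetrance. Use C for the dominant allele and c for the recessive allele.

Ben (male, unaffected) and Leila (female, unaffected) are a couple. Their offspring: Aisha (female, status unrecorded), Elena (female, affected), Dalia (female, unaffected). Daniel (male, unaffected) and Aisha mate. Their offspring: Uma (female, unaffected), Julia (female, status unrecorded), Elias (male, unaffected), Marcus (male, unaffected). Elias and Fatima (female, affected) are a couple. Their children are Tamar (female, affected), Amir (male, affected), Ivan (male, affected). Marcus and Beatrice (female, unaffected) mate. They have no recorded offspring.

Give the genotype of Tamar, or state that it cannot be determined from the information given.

cc

Tamar is affected, so Tamar is cc.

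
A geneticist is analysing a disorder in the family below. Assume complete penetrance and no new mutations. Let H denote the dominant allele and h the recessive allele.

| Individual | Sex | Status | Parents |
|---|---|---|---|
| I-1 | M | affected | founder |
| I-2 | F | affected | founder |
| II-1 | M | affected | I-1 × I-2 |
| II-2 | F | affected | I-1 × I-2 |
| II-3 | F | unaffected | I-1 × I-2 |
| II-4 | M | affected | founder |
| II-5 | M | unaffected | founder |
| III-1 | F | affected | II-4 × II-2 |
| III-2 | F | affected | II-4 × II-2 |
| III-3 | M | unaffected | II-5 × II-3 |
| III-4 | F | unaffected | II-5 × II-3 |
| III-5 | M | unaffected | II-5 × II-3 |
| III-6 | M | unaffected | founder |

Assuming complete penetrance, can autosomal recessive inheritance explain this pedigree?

Under autosomal recessive, II-3 (unaffected, female) cannot arise from I-1 (affected) × I-2 (affected).

No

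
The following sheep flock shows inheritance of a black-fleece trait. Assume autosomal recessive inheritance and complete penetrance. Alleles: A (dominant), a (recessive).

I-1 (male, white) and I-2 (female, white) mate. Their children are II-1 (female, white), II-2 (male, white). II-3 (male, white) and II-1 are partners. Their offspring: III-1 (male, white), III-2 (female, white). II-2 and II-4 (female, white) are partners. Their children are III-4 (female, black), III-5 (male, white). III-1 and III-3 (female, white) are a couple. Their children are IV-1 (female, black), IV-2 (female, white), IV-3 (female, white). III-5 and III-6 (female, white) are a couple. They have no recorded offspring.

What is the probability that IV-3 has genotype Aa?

III-1 is white so carries A and passed a to IV-1 (aa), so III-1 is Aa.
III-3 is white so carries A and passed a to IV-1 (aa), so III-3 is Aa.
Their cross gives offspring ratios 1/4 AA : 1/2 Aa : 1/4 aa. Conditioning on IV-3 being white, P(Aa) = 1/2 / 3/4 = 2/3.

2/3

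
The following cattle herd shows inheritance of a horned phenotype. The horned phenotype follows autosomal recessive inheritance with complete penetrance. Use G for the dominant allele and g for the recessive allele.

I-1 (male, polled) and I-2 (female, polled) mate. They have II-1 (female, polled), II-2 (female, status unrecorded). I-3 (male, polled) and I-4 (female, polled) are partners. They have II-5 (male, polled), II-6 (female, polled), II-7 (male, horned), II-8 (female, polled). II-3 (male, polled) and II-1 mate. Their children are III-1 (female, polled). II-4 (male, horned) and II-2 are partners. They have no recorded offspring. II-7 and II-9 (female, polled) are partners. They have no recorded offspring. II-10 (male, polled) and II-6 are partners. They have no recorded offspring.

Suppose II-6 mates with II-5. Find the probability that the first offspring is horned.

1/9

I-3 is polled so carries G and passed g to II-7 (gg), so I-3 is Gg.
I-4 is polled so carries G and passed g to II-7 (gg), so I-4 is Gg.
II-6 is a polled offspring of I-3 (Gg) × I-4 (Gg), whose cross gives 1/4 GG : 1/2 Gg : 1/4 gg; conditioning on being polled, II-6 is GG with probability 1/3, Gg with probability 2/3.
II-5 is a polled offspring of I-3 (Gg) × I-4 (Gg), whose cross gives 1/4 GG : 1/2 Gg : 1/4 gg; conditioning on being polled, II-5 is GG with probability 1/3, Gg with probability 2/3.
Summing over parental genotype combinations, P(offspring is horned) = 4/9·1/4 = 1/9.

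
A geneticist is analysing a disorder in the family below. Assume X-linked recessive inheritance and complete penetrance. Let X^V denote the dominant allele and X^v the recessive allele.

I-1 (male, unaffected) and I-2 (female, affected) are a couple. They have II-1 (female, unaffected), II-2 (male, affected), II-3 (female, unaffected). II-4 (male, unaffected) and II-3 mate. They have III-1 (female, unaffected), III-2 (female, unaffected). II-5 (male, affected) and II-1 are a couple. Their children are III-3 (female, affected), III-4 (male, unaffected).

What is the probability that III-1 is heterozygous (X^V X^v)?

II-4 is unaffected, so II-4 is X^V Y.
II-3 is unaffected so carries V and received v from I-2 (X^v X^v), so II-3 is X^V X^v.
Their cross gives offspring ratios 1/2 X^V X^V : 1/2 X^V X^v. Conditioning on III-1 being unaffected, P(X^V X^v) = 1/2 / 1 = 1/2.

1/2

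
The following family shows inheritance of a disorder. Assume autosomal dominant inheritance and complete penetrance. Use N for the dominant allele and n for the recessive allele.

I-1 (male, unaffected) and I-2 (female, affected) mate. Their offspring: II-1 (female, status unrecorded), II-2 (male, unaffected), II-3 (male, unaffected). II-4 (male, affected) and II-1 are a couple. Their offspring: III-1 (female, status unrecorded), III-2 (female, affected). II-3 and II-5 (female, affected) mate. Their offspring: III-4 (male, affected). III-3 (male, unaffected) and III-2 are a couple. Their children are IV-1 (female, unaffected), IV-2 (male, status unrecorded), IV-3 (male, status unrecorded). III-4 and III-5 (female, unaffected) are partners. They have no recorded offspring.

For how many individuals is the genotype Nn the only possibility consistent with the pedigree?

Obligate heterozygotes: I-2 is affected so carries N and passed n to II-2 (nn), so I-2 is Nn; III-2 is affected so carries N and passed n to IV-1 (nn), so III-2 is Nn; III-4 is affected so carries N and received n from II-3 (nn), so III-4 is Nn.
Every other individual is either homozygous by phenotype or has at least one consistent homozygous assignment, so the count is 3.

3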